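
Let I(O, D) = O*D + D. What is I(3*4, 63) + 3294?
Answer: 4113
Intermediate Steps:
I(O, D) = D + D*O (I(O, D) = D*O + D = D + D*O)
I(3*4, 63) + 3294 = 63*(1 + 3*4) + 3294 = 63*(1 + 12) + 3294 = 63*13 + 3294 = 819 + 3294 = 4113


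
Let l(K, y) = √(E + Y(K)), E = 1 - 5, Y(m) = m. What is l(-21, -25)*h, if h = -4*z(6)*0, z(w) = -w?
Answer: 0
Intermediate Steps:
E = -4
l(K, y) = √(-4 + K)
h = 0 (h = -(-4)*6*0 = -4*(-6)*0 = 24*0 = 0)
l(-21, -25)*h = √(-4 - 21)*0 = √(-25)*0 = (5*I)*0 = 0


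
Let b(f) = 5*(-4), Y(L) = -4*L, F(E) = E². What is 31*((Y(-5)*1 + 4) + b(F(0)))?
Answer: 124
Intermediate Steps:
b(f) = -20
31*((Y(-5)*1 + 4) + b(F(0))) = 31*((-4*(-5)*1 + 4) - 20) = 31*((20*1 + 4) - 20) = 31*((20 + 4) - 20) = 31*(24 - 20) = 31*4 = 124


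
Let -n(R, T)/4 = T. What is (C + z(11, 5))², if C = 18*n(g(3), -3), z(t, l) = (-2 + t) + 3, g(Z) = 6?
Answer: 51984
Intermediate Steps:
n(R, T) = -4*T
z(t, l) = 1 + t
C = 216 (C = 18*(-4*(-3)) = 18*12 = 216)
(C + z(11, 5))² = (216 + (1 + 11))² = (216 + 12)² = 228² = 51984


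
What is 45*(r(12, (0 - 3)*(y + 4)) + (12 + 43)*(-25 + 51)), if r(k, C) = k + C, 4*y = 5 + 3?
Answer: 64080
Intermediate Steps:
y = 2 (y = (5 + 3)/4 = (1/4)*8 = 2)
r(k, C) = C + k
45*(r(12, (0 - 3)*(y + 4)) + (12 + 43)*(-25 + 51)) = 45*(((0 - 3)*(2 + 4) + 12) + (12 + 43)*(-25 + 51)) = 45*((-3*6 + 12) + 55*26) = 45*((-18 + 12) + 1430) = 45*(-6 + 1430) = 45*1424 = 64080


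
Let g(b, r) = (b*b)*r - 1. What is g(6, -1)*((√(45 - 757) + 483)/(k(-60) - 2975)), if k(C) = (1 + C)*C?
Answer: -17871/565 - 74*I*√178/565 ≈ -31.63 - 1.7474*I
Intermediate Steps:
k(C) = C*(1 + C)
g(b, r) = -1 + r*b² (g(b, r) = b²*r - 1 = r*b² - 1 = -1 + r*b²)
g(6, -1)*((√(45 - 757) + 483)/(k(-60) - 2975)) = (-1 - 1*6²)*((√(45 - 757) + 483)/(-60*(1 - 60) - 2975)) = (-1 - 1*36)*((√(-712) + 483)/(-60*(-59) - 2975)) = (-1 - 36)*((2*I*√178 + 483)/(3540 - 2975)) = -37*(483 + 2*I*√178)/565 = -37*(483/565 + 2*I*√178/565) = -17871/565 - 74*I*√178/565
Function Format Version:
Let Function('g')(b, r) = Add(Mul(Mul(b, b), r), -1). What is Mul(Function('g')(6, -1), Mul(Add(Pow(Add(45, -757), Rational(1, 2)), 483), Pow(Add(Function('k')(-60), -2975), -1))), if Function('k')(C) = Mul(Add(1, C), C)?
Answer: Add(Rational(-17871, 565), Mul(Rational(-74, 565), I, Pow(178, Rational(1, 2)))) ≈ Add(-31.630, Mul(-1.7474, I))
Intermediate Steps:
Function('k')(C) = Mul(C, Add(1, C))
Function('g')(b, r) = Add(-1, Mul(r, Pow(b, 2))) (Function('g')(b, r) = Add(Mul(Pow(b, 2), r), -1) = Add(Mul(r, Pow(b, 2)), -1) = Add(-1, Mul(r, Pow(b, 2))))
Mul(Function('g')(6, -1), Mul(Add(Pow(Add(45, -757), Rational(1, 2)), 483), Pow(Add(Function('k')(-60), -2975), -1))) = Mul(Add(-1, Mul(-1, Pow(6, 2))), Mul(Add(Pow(Add(45, -757), Rational(1, 2)), 483), Pow(Add(Mul(-60, Add(1, -60)), -2975), -1))) = Mul(Add(-1, Mul(-1, 36)), Mul(Add(Pow(-712, Rational(1, 2)), 483), Pow(Add(Mul(-60, -59), -2975), -1))) = Mul(Add(-1, -36), Mul(Add(Mul(2, I, Pow(178, Rational(1, 2))), 483), Pow(Add(3540, -2975), -1))) = Mul(-37, Mul(Add(483, Mul(2, I, Pow(178, Rational(1, 2)))), Pow(565, -1))) = Mul(-37, Mul(Add(483, Mul(2, I, Pow(178, Rational(1, 2)))), Rational(1, 565))) = Mul(-37, Add(Rational(483, 565), Mul(Rational(2, 565), I, Pow(178, Rational(1, 2))))) = Add(Rational(-17871, 565), Mul(Rational(-74, 565), I, Pow(178, Rational(1, 2))))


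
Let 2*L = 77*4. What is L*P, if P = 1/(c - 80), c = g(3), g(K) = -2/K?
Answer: -21/11 ≈ -1.9091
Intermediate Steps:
L = 154 (L = (77*4)/2 = (½)*308 = 154)
c = -⅔ (c = -2/3 = -2*⅓ = -⅔ ≈ -0.66667)
P = -3/242 (P = 1/(-⅔ - 80) = 1/(-242/3) = -3/242 ≈ -0.012397)
L*P = 154*(-3/242) = -21/11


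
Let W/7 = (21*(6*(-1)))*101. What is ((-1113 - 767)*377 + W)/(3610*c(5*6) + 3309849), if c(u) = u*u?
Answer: -797842/6558849 ≈ -0.12164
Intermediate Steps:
c(u) = u²
W = -89082 (W = 7*((21*(6*(-1)))*101) = 7*((21*(-6))*101) = 7*(-126*101) = 7*(-12726) = -89082)
((-1113 - 767)*377 + W)/(3610*c(5*6) + 3309849) = ((-1113 - 767)*377 - 89082)/(3610*(5*6)² + 3309849) = (-1880*377 - 89082)/(3610*30² + 3309849) = (-708760 - 89082)/(3610*900 + 3309849) = -797842/(3249000 + 3309849) = -797842/6558849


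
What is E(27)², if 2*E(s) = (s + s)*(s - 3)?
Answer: 419904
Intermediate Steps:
E(s) = s*(-3 + s) (E(s) = ((s + s)*(s - 3))/2 = ((2*s)*(-3 + s))/2 = (2*s*(-3 + s))/2 = s*(-3 + s))
E(27)² = (27*(-3 + 27))² = (27*24)² = 648² = 419904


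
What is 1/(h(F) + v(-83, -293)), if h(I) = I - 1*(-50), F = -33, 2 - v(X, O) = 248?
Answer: -1/229 ≈ -0.0043668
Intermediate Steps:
v(X, O) = -246 (v(X, O) = 2 - 1*248 = 2 - 248 = -246)
h(I) = 50 + I (h(I) = I + 50 = 50 + I)
1/(h(F) + v(-83, -293)) = 1/((50 - 33) - 246) = 1/(17 - 246) = 1/(-229) = -1/229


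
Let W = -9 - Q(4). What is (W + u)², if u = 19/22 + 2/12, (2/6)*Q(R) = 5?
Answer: 574564/1089 ≈ 527.61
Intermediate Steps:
Q(R) = 15 (Q(R) = 3*5 = 15)
u = 34/33 (u = 19*(1/22) + 2*(1/12) = 19/22 + ⅙ = 34/33 ≈ 1.0303)
W = -24 (W = -9 - 1*15 = -9 - 15 = -24)
(W + u)² = (-24 + 34/33)² = (-758/33)² = 574564/1089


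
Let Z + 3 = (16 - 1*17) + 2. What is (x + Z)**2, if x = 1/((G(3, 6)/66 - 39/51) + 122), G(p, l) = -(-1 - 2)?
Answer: 8162038336/2057438881 ≈ 3.9671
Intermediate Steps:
G(p, l) = 3 (G(p, l) = -1*(-3) = 3)
Z = -2 (Z = -3 + ((16 - 1*17) + 2) = -3 + ((16 - 17) + 2) = -3 + (-1 + 2) = -3 + 1 = -2)
x = 374/45359 (x = 1/((3/66 - 39/51) + 122) = 1/((3*(1/66) - 39*1/51) + 122) = 1/((1/22 - 13/17) + 122) = 1/(-269/374 + 122) = 1/(45359/374) = 374/45359 ≈ 0.0082453)
(x + Z)**2 = (374/45359 - 2)**2 = (-90344/45359)**2 = 8162038336/2057438881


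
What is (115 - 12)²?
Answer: 10609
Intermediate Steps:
(115 - 12)² = 103² = 10609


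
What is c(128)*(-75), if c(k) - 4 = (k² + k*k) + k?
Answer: -2467500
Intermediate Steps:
c(k) = 4 + k + 2*k² (c(k) = 4 + ((k² + k*k) + k) = 4 + ((k² + k²) + k) = 4 + (2*k² + k) = 4 + (k + 2*k²) = 4 + k + 2*k²)
c(128)*(-75) = (4 + 128 + 2*128²)*(-75) = (4 + 128 + 2*16384)*(-75) = (4 + 128 + 32768)*(-75) = 32900*(-75) = -2467500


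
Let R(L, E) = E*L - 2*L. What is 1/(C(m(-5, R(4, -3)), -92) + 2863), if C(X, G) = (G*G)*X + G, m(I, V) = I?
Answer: -1/39549 ≈ -2.5285e-5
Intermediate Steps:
R(L, E) = -2*L + E*L
C(X, G) = G + X*G**2 (C(X, G) = G**2*X + G = X*G**2 + G = G + X*G**2)
1/(C(m(-5, R(4, -3)), -92) + 2863) = 1/(-92*(1 - 92*(-5)) + 2863) = 1/(-92*(1 + 460) + 2863) = 1/(-92*461 + 2863) = 1/(-42412 + 2863) = 1/(-39549) = -1/39549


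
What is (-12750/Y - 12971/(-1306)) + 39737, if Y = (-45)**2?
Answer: 1401334291/35262 ≈ 39741.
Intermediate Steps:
Y = 2025
(-12750/Y - 12971/(-1306)) + 39737 = (-12750/2025 - 12971/(-1306)) + 39737 = (-12750*1/2025 - 12971*(-1/1306)) + 39737 = (-170/27 + 12971/1306) + 39737 = 128197/35262 + 39737 = 1401334291/35262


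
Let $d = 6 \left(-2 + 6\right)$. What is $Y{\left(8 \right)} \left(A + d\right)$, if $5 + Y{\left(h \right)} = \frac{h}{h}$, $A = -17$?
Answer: $-28$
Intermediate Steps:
$Y{\left(h \right)} = -4$ ($Y{\left(h \right)} = -5 + \frac{h}{h} = -5 + 1 = -4$)
$d = 24$ ($d = 6 \cdot 4 = 24$)
$Y{\left(8 \right)} \left(A + d\right) = - 4 \left(-17 + 24\right) = \left(-4\right) 7 = -28$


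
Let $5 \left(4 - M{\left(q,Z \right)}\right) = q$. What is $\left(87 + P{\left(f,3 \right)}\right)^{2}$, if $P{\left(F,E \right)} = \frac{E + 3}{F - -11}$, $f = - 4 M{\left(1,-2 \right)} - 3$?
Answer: $\frac{267289}{36} \approx 7424.7$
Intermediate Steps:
$M{\left(q,Z \right)} = 4 - \frac{q}{5}$
$f = - \frac{91}{5}$ ($f = - 4 \left(4 - \frac{1}{5}\right) - 3 = \left(-4\right) \frac{19}{5} - 3 = - \frac{76}{5} - 3 = - \frac{91}{5} \approx -18.2$)
$P{\left(F,E \right)} = \frac{3 + E}{11 + F}$ ($P{\left(F,E \right)} = \frac{3 + E}{F + 11} = \frac{3 + E}{11 + F}$)
$\left(87 + P{\left(f,3 \right)}\right)^{2} = \left(87 + \frac{3 + 3}{11 - \frac{91}{5}}\right)^{2} = \left(87 + \frac{1}{- \frac{36}{5}} \cdot 6\right)^{2} = \left(87 - \frac{5}{6}\right)^{2} = \left(\frac{517}{6}\right)^{2} = \frac{267289}{36}$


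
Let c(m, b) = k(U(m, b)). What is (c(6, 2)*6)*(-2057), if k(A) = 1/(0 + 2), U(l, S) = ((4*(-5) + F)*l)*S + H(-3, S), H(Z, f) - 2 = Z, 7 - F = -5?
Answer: -6171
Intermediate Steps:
F = 12 (F = 7 - 1*(-5) = 7 + 5 = 12)
H(Z, f) = 2 + Z
U(l, S) = -1 - 8*S*l (U(l, S) = ((4*(-5) + 12)*l)*S + (2 - 3) = ((-20 + 12)*l)*S - 1 = (-8*l)*S - 1 = -8*S*l - 1 = -1 - 8*S*l)
k(A) = ½ (k(A) = 1/2 = ½)
c(m, b) = ½
(c(6, 2)*6)*(-2057) = ((½)*6)*(-2057) = 3*(-2057) = -6171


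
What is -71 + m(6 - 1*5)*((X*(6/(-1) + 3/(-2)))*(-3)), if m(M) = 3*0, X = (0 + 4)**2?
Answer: -71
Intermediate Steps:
X = 16 (X = 4**2 = 16)
m(M) = 0
-71 + m(6 - 1*5)*((X*(6/(-1) + 3/(-2)))*(-3)) = -71 + 0*((16*(6/(-1) + 3/(-2)))*(-3)) = -71 + 0*((16*(6*(-1) + 3*(-1/2)))*(-3)) = -71 + 0*((16*(-6 - 3/2))*(-3)) = -71 + 0*((16*(-15/2))*(-3)) = -71 + 0*(-120*(-3)) = -71 + 0*360 = -71 + 0 = -71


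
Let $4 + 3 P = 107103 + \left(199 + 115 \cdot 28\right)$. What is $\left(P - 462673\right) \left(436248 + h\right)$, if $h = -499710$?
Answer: $27024256154$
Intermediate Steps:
$P = \frac{110518}{3}$ ($P = - \frac{4}{3} + \frac{107103 + \left(199 + 115 \cdot 28\right)}{3} = - \frac{4}{3} + \frac{107103 + \left(199 + 3220\right)}{3} = - \frac{4}{3} + \frac{107103 + 3419}{3} = - \frac{4}{3} + \frac{1}{3} \cdot 110522 = - \frac{4}{3} + \frac{110522}{3} = \frac{110518}{3} \approx 36839.0$)
$\left(P - 462673\right) \left(436248 + h\right) = \left(\frac{110518}{3} - 462673\right) \left(436248 - 499710\right) = \left(- \frac{1277501}{3}\right) \left(-63462\right) = 27024256154$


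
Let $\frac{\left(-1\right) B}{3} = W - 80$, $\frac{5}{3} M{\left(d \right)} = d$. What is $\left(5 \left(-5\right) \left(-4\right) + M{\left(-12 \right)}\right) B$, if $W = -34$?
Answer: $\frac{158688}{5} \approx 31738.0$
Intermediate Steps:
$M{\left(d \right)} = \frac{3 d}{5}$
$B = 342$ ($B = - 3 \left(-34 - 80\right) = \left(-3\right) \left(-114\right) = 342$)
$\left(5 \left(-5\right) \left(-4\right) + M{\left(-12 \right)}\right) B = \left(5 \left(-5\right) \left(-4\right) + \frac{3}{5} \left(-12\right)\right) 342 = \left(\left(-25\right) \left(-4\right) - \frac{36}{5}\right) 342 = \left(100 - \frac{36}{5}\right) 342 = \frac{464}{5} \cdot 342 = \frac{158688}{5}$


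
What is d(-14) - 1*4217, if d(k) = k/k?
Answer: -4216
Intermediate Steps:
d(k) = 1
d(-14) - 1*4217 = 1 - 1*4217 = 1 - 4217 = -4216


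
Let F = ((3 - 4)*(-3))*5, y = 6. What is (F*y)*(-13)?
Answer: -1170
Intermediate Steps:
F = 15 (F = -1*(-3)*5 = 3*5 = 15)
(F*y)*(-13) = (15*6)*(-13) = 90*(-13) = -1170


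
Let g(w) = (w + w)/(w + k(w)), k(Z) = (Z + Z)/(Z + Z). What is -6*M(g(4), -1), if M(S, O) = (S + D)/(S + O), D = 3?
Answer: -46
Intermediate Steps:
k(Z) = 1 (k(Z) = (2*Z)/((2*Z)) = (2*Z)*(1/(2*Z)) = 1)
g(w) = 2*w/(1 + w) (g(w) = (w + w)/(w + 1) = (2*w)/(1 + w) = 2*w/(1 + w))
M(S, O) = (3 + S)/(O + S) (M(S, O) = (S + 3)/(S + O) = (3 + S)/(O + S))
-6*M(g(4), -1) = -6*(3 + 2*4/(1 + 4))/(-1 + 2*4/(1 + 4)) = -6*(3 + 2*4/5)/(-1 + 2*4/5) = -6*(3 + 2*4*(1/5))/(-1 + 2*4*(1/5)) = -6*(3 + 8/5)/(-1 + 8/5) = -6*23/(3/5*5) = -10*23/5 = -6*23/3 = -46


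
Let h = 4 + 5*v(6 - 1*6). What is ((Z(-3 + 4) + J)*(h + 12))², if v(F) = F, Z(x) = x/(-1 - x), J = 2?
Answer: 576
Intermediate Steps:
h = 4 (h = 4 + 5*(6 - 1*6) = 4 + 5*(6 - 6) = 4 + 5*0 = 4 + 0 = 4)
((Z(-3 + 4) + J)*(h + 12))² = ((-(-3 + 4)/(1 + (-3 + 4)) + 2)*(4 + 12))² = ((-1*1/(1 + 1) + 2)*16)² = ((-1*1/2 + 2)*16)² = ((-1*1*½ + 2)*16)² = ((-½ + 2)*16)² = ((3/2)*16)² = 24² = 576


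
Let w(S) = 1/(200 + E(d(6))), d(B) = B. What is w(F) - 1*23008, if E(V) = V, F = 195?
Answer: -4739647/206 ≈ -23008.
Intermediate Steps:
w(S) = 1/206 (w(S) = 1/(200 + 6) = 1/206)
w(F) - 1*23008 = 1/206 - 1*23008 = 1/206 - 23008 = -4739647/206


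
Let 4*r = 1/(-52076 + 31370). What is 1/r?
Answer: -82824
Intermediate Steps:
r = -1/82824 (r = 1/(4*(-52076 + 31370)) = (1/4)/(-20706) = (1/4)*(-1/20706) = -1/82824 ≈ -1.2074e-5)
1/r = 1/(-1/82824) = -82824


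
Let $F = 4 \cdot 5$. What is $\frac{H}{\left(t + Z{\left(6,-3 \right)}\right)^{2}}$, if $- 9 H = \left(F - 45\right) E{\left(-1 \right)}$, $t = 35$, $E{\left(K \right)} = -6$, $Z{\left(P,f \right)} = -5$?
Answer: $- \frac{1}{54} \approx -0.018519$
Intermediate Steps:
$F = 20$
$H = - \frac{50}{3}$ ($H = - \frac{\left(20 - 45\right) \left(-6\right)}{9} = - \frac{\left(-25\right) \left(-6\right)}{9} = \left(- \frac{1}{9}\right) 150 = - \frac{50}{3} \approx -16.667$)
$\frac{H}{\left(t + Z{\left(6,-3 \right)}\right)^{2}} = - \frac{50}{3 \left(35 - 5\right)^{2}} = - \frac{50}{3 \cdot 30^{2}} = - \frac{50}{3 \cdot 900} = \left(- \frac{50}{3}\right) \frac{1}{900} = - \frac{1}{54}$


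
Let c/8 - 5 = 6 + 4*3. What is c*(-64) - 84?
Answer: -11860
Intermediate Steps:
c = 184 (c = 40 + 8*(6 + 4*3) = 40 + 8*(6 + 12) = 40 + 8*18 = 40 + 144 = 184)
c*(-64) - 84 = 184*(-64) - 84 = -11776 - 84 = -11860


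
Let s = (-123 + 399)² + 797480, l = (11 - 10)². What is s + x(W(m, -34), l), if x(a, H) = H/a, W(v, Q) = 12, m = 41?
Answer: 10483873/12 ≈ 8.7366e+5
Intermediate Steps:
l = 1 (l = 1² = 1)
s = 873656 (s = 276² + 797480 = 76176 + 797480 = 873656)
s + x(W(m, -34), l) = 873656 + 1/12 = 10483873/12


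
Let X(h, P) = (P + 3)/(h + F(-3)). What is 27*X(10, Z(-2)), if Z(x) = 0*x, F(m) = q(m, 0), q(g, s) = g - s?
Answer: 81/7 ≈ 11.571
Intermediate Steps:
F(m) = m (F(m) = m - 1*0 = m + 0 = m)
Z(x) = 0
X(h, P) = (3 + P)/(-3 + h) (X(h, P) = (P + 3)/(h - 3) = (3 + P)/(-3 + h))
27*X(10, Z(-2)) = 27*((3 + 0)/(-3 + 10)) = 27*(3/7) = 81/7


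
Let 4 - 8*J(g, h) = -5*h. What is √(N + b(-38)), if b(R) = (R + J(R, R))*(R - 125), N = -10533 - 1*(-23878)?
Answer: √93315/2 ≈ 152.74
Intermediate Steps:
N = 13345 (N = -10533 + 23878 = 13345)
J(g, h) = ½ + 5*h/8 (J(g, h) = ½ - (-5)*h/8 = ½ + 5*h/8)
b(R) = (½ + 13*R/8)*(-125 + R) (b(R) = (R + (½ + 5*R/8))*(R - 125) = (½ + 13*R/8)*(-125 + R))
√(N + b(-38)) = √(13345 + (-125/2 - 1621/8*(-38) + (13/8)*(-38)²)) = √(13345 + (-125/2 + 30799/4 + (13/8)*1444)) = √(13345 + (-125/2 + 30799/4 + 4693/2)) = √(13345 + 39935/4) = √(93315/4) = √93315/2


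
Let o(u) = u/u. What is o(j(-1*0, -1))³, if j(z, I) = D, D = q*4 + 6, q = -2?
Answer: 1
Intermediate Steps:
D = -2 (D = -2*4 + 6 = -8 + 6 = -2)
j(z, I) = -2
o(u) = 1
o(j(-1*0, -1))³ = 1³ = 1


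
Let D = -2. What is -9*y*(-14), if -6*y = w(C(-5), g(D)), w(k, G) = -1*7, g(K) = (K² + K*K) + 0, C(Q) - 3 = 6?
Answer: 147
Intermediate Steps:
C(Q) = 9 (C(Q) = 3 + 6 = 9)
g(K) = 2*K² (g(K) = (K² + K²) + 0 = 2*K² + 0 = 2*K²)
w(k, G) = -7
y = 7/6 (y = -⅙*(-7) = 7/6 ≈ 1.1667)
-9*y*(-14) = -9*7/6*(-14) = -21/2*(-14) = 147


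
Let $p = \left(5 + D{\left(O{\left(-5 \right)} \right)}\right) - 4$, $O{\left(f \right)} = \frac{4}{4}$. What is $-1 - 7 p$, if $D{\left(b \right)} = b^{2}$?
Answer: $-15$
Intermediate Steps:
$O{\left(f \right)} = 1$ ($O{\left(f \right)} = 4 \cdot \frac{1}{4} = 1$)
$p = 2$ ($p = \left(5 + 1^{2}\right) - 4 = \left(5 + 1\right) - 4 = 6 - 4 = 2$)
$-1 - 7 p = -1 - 14 = -15$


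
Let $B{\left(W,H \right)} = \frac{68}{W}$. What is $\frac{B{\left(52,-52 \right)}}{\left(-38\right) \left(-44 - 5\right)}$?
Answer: $\frac{17}{24206} \approx 0.0007023$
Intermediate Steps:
$\frac{B{\left(52,-52 \right)}}{\left(-38\right) \left(-44 - 5\right)} = \frac{68 \cdot \frac{1}{52}}{\left(-38\right) \left(-44 - 5\right)} = \frac{68 \cdot \frac{1}{52}}{\left(-38\right) \left(-49\right)} = \frac{17}{13 \cdot 1862} = \frac{17}{13} \cdot \frac{1}{1862} = \frac{17}{24206}$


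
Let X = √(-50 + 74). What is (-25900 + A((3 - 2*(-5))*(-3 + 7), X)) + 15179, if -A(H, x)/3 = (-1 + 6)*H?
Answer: -11501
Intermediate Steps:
X = 2*√6 (X = √24 = 2*√6 ≈ 4.8990)
A(H, x) = -15*H (A(H, x) = -3*(-1 + 6)*H = -15*H)
(-25900 + A((3 - 2*(-5))*(-3 + 7), X)) + 15179 = (-25900 - 15*(3 - 2*(-5))*(-3 + 7)) + 15179 = (-25900 - 15*(3 + 10)*4) + 15179 = (-25900 - 195*4) + 15179 = (-25900 - 15*52) + 15179 = (-25900 - 780) + 15179 = -26680 + 15179 = -11501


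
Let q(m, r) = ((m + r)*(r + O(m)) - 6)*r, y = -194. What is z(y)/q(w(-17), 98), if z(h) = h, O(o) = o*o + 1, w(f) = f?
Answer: -97/1539678 ≈ -6.3000e-5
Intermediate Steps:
O(o) = 1 + o**2 (O(o) = o**2 + 1 = 1 + o**2)
q(m, r) = r*(-6 + (m + r)*(1 + r + m**2)) (q(m, r) = ((m + r)*(r + (1 + m**2)) - 6)*r = ((m + r)*(1 + r + m**2) - 6)*r = (-6 + (m + r)*(1 + r + m**2))*r = r*(-6 + (m + r)*(1 + r + m**2)))
z(y)/q(w(-17), 98) = -194*1/(98*(-6 - 17 + 98 + (-17)**3 + 98**2 - 17*98 + 98*(-17)**2)) = -194*1/(98*(-6 - 17 + 98 - 4913 + 9604 - 1666 + 98*289)) = -194*1/(98*(-6 - 17 + 98 - 4913 + 9604 - 1666 + 28322)) = -194/(98*31422) = -194/3079356 = -194*1/3079356 = -97/1539678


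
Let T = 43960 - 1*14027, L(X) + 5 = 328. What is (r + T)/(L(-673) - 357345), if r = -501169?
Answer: 235618/178511 ≈ 1.3199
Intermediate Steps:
L(X) = 323 (L(X) = -5 + 328 = 323)
T = 29933 (T = 43960 - 14027 = 29933)
(r + T)/(L(-673) - 357345) = (-501169 + 29933)/(323 - 357345) = -471236/(-357022) = -471236*(-1/357022) = 235618/178511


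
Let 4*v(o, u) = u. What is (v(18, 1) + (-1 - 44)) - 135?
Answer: -719/4 ≈ -179.75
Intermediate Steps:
v(o, u) = u/4
(v(18, 1) + (-1 - 44)) - 135 = ((¼)*1 + (-1 - 44)) - 135 = (¼ - 45) - 135 = -179/4 - 135 = -719/4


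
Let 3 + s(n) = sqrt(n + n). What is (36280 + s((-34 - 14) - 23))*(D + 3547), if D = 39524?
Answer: 1562486667 + 43071*I*sqrt(142) ≈ 1.5625e+9 + 5.1325e+5*I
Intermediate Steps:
s(n) = -3 + sqrt(2)*sqrt(n) (s(n) = -3 + sqrt(n + n) = -3 + sqrt(2*n) = -3 + sqrt(2)*sqrt(n))
(36280 + s((-34 - 14) - 23))*(D + 3547) = (36280 + (-3 + sqrt(2)*sqrt((-34 - 14) - 23)))*(39524 + 3547) = (36280 + (-3 + sqrt(2)*sqrt(-48 - 23)))*43071 = (36280 + (-3 + sqrt(2)*sqrt(-71)))*43071 = (36280 + (-3 + sqrt(2)*(I*sqrt(71))))*43071 = (36280 + (-3 + I*sqrt(142)))*43071 = (36277 + I*sqrt(142))*43071 = 1562486667 + 43071*I*sqrt(142)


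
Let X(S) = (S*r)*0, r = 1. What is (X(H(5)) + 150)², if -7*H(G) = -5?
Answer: 22500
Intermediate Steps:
H(G) = 5/7 (H(G) = -⅐*(-5) = 5/7)
X(S) = 0 (X(S) = (S*1)*0 = S*0 = 0)
(X(H(5)) + 150)² = (0 + 150)² = 150² = 22500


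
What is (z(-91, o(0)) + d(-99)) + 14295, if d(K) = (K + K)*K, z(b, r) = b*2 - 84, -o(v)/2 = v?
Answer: 33631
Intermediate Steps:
o(v) = -2*v
z(b, r) = -84 + 2*b (z(b, r) = 2*b - 84 = -84 + 2*b)
d(K) = 2*K² (d(K) = (2*K)*K = 2*K²)
(z(-91, o(0)) + d(-99)) + 14295 = ((-84 + 2*(-91)) + 2*(-99)²) + 14295 = ((-84 - 182) + 2*9801) + 14295 = (-266 + 19602) + 14295 = 19336 + 14295 = 33631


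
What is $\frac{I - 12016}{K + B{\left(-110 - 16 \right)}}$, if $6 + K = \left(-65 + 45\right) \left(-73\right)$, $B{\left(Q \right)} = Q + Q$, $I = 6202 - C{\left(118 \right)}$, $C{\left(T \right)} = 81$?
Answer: $- \frac{5895}{1202} \approx -4.9043$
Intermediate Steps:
$I = 6121$ ($I = 6202 - 81 = 6121$)
$B{\left(Q \right)} = 2 Q$
$K = 1454$ ($K = -6 + \left(-65 + 45\right) \left(-73\right) = -6 - -1460 = -6 + 1460 = 1454$)
$\frac{I - 12016}{K + B{\left(-110 - 16 \right)}} = \frac{6121 - 12016}{1454 + 2 \left(-110 - 16\right)} = - \frac{5895}{1454 + 2 \left(-110 - 16\right)} = - \frac{5895}{1454 + 2 \left(-126\right)} = - \frac{5895}{1454 - 252} = - \frac{5895}{1202}$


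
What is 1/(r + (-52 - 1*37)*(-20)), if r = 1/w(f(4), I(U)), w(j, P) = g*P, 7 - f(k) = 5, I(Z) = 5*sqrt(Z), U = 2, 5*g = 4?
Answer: 56960/101388799 - 4*sqrt(2)/101388799 ≈ 0.00056174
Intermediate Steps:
g = 4/5 (g = (1/5)*4 = 4/5 ≈ 0.80000)
f(k) = 2 (f(k) = 7 - 1*5 = 7 - 5 = 2)
w(j, P) = 4*P/5
r = sqrt(2)/8 (r = 1/(4*(5*sqrt(2))/5) = 1/(4*sqrt(2)) = sqrt(2)/8 ≈ 0.17678)
1/(r + (-52 - 1*37)*(-20)) = 1/(sqrt(2)/8 + (-52 - 1*37)*(-20)) = 1/(sqrt(2)/8 + (-52 - 37)*(-20)) = 1/(sqrt(2)/8 - 89*(-20)) = 1/(sqrt(2)/8 + 1780) = 1/(1780 + sqrt(2)/8)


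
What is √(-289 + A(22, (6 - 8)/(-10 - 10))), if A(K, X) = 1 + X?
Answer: I*√28790/10 ≈ 16.968*I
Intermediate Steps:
√(-289 + A(22, (6 - 8)/(-10 - 10))) = √(-289 + (1 + (6 - 8)/(-10 - 10))) = √(-289 + (1 - 2/(-20))) = √(-289 + (1 - 2*(-1/20))) = √(-289 + (1 + ⅒)) = √(-289 + 11/10) = √(-2879/10) = I*√28790/10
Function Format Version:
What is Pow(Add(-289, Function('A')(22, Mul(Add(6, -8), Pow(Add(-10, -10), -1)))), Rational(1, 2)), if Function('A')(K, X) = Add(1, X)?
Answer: Mul(Rational(1, 10), I, Pow(28790, Rational(1, 2))) ≈ Mul(16.968, I)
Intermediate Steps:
Pow(Add(-289, Function('A')(22, Mul(Add(6, -8), Pow(Add(-10, -10), -1)))), Rational(1, 2)) = Pow(Add(-289, Add(1, Mul(Add(6, -8), Pow(Add(-10, -10), -1)))), Rational(1, 2)) = Pow(Add(-289, Add(1, Mul(-2, Pow(-20, -1)))), Rational(1, 2)) = Pow(Add(-289, Add(1, Mul(-2, Rational(-1, 20)))), Rational(1, 2)) = Pow(Add(-289, Add(1, Rational(1, 10))), Rational(1, 2)) = Pow(Add(-289, Rational(11, 10)), Rational(1, 2)) = Pow(Rational(-2879, 10), Rational(1, 2)) = Mul(Rational(1, 10), I, Pow(28790, Rational(1, 2)))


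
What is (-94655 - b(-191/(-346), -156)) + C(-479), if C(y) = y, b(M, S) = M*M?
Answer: -11389098425/119716 ≈ -95134.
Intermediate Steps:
b(M, S) = M**2
(-94655 - b(-191/(-346), -156)) + C(-479) = (-94655 - (-191/(-346))**2) - 479 = (-94655 - (-191*(-1/346))**2) - 479 = (-94655 - (191/346)**2) - 479 = (-94655 - 1*36481/119716) - 479 = (-94655 - 36481/119716) - 479 = -11331754461/119716 - 479 = -11389098425/119716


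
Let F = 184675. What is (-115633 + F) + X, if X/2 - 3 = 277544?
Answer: 624136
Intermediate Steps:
X = 555094 (X = 6 + 2*277544 = 6 + 555088 = 555094)
(-115633 + F) + X = (-115633 + 184675) + 555094 = 69042 + 555094 = 624136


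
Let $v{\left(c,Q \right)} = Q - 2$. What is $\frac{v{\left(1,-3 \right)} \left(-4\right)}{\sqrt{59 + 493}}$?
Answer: $\frac{5 \sqrt{138}}{69} \approx 0.85126$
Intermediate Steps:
$v{\left(c,Q \right)} = -2 + Q$
$\frac{v{\left(1,-3 \right)} \left(-4\right)}{\sqrt{59 + 493}} = \frac{\left(-2 - 3\right) \left(-4\right)}{\sqrt{59 + 493}} = \frac{\left(-5\right) \left(-4\right)}{\sqrt{552}} = \frac{20}{2 \sqrt{138}} = 20 \frac{\sqrt{138}}{276} = \frac{5 \sqrt{138}}{69}$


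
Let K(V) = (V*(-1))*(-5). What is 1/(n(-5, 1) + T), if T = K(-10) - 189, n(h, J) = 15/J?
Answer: -1/224 ≈ -0.0044643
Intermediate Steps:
K(V) = 5*V (K(V) = -V*(-5) = 5*V)
T = -239 (T = 5*(-10) - 189 = -50 - 189 = -239)
1/(n(-5, 1) + T) = 1/(15/1 - 239) = 1/(15*1 - 239) = 1/(15 - 239) = 1/(-224) = -1/224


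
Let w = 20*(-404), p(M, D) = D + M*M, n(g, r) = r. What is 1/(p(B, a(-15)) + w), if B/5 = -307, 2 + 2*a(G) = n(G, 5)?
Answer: 2/4696293 ≈ 4.2587e-7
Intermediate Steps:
a(G) = 3/2 (a(G) = -1 + (½)*5 = -1 + 5/2 = 3/2)
B = -1535 (B = 5*(-307) = -1535)
p(M, D) = D + M²
w = -8080
1/(p(B, a(-15)) + w) = 1/((3/2 + (-1535)²) - 8080) = 1/((3/2 + 2356225) - 8080) = 1/(4712453/2 - 8080) = 1/(4696293/2) = 2/4696293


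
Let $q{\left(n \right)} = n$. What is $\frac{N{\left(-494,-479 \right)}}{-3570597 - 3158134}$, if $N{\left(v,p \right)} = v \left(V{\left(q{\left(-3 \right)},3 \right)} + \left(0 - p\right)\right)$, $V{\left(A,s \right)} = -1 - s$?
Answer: $\frac{234650}{6728731} \approx 0.034873$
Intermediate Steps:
$N{\left(v,p \right)} = v \left(-4 - p\right)$ ($N{\left(v,p \right)} = v \left(\left(-1 - 3\right) + \left(0 - p\right)\right) = v \left(\left(-1 - 3\right) - p\right) = v \left(-4 - p\right)$)
$\frac{N{\left(-494,-479 \right)}}{-3570597 - 3158134} = \frac{\left(-1\right) \left(-494\right) \left(4 - 479\right)}{-3570597 - 3158134} = \frac{\left(-1\right) \left(-494\right) \left(-475\right)}{-3570597 - 3158134} = - \frac{234650}{-6728731} = \left(-234650\right) \left(- \frac{1}{6728731}\right) = \frac{234650}{6728731}$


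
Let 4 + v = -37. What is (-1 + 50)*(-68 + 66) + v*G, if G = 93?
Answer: -3911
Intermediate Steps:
v = -41 (v = -4 - 37 = -41)
(-1 + 50)*(-68 + 66) + v*G = (-1 + 50)*(-68 + 66) - 41*93 = 49*(-2) - 3813 = -98 - 3813 = -3911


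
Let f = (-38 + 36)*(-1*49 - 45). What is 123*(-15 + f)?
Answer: 21279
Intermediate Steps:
f = 188 (f = -2*(-49 - 45) = -2*(-94) = 188)
123*(-15 + f) = 123*(-15 + 188) = 123*173 = 21279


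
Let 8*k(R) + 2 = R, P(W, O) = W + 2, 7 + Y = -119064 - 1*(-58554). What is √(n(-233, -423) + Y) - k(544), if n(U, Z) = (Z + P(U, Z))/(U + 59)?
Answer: -271/4 + 2*I*√12722909/29 ≈ -67.75 + 245.99*I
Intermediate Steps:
Y = -60517 (Y = -7 + (-119064 - 1*(-58554)) = -7 + (-119064 + 58554) = -7 - 60510 = -60517)
P(W, O) = 2 + W
k(R) = -¼ + R/8
n(U, Z) = (2 + U + Z)/(59 + U) (n(U, Z) = (Z + (2 + U))/(U + 59) = (2 + U + Z)/(59 + U))
√(n(-233, -423) + Y) - k(544) = √((2 - 233 - 423)/(59 - 233) - 60517) - (-¼ + (⅛)*544) = √(-654/(-174) - 60517) - (-¼ + 68) = √(-1/174*(-654) - 60517) - 1*271/4 = √(109/29 - 60517) - 271/4 = √(-1754884/29) - 271/4 = 2*I*√12722909/29 - 271/4 = -271/4 + 2*I*√12722909/29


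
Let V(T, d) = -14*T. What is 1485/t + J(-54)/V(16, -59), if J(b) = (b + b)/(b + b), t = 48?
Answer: 6929/224 ≈ 30.933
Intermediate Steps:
J(b) = 1 (J(b) = (2*b)/((2*b)) = (2*b)*(1/(2*b)) = 1)
1485/t + J(-54)/V(16, -59) = 1485/48 + 1/(-14*16) = 1485*(1/48) + 1/(-224) = 495/16 + 1*(-1/224) = 495/16 - 1/224 = 6929/224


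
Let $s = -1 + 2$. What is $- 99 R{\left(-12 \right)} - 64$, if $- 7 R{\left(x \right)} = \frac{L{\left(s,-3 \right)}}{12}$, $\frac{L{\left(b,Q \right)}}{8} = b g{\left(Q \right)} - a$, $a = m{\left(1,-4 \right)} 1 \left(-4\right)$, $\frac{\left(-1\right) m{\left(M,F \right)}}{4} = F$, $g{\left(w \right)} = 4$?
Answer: $\frac{4040}{7} \approx 577.14$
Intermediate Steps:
$m{\left(M,F \right)} = - 4 F$
$a = -64$ ($a = \left(-4\right) \left(-4\right) 1 \left(-4\right) = 16 \cdot 1 \left(-4\right) = 16 \left(-4\right) = -64$)
$s = 1$
$L{\left(b,Q \right)} = 512 + 32 b$ ($L{\left(b,Q \right)} = 8 \left(b 4 - -64\right) = 8 \left(4 b + 64\right) = 8 \left(64 + 4 b\right) = 512 + 32 b$)
$R{\left(x \right)} = - \frac{136}{21}$ ($R{\left(x \right)} = - \frac{\left(512 + 32 \cdot 1\right) \frac{1}{12}}{7} = - \frac{\left(512 + 32\right) \frac{1}{12}}{7} = - \frac{544 \cdot \frac{1}{12}}{7} = \left(- \frac{1}{7}\right) \frac{136}{3} = - \frac{136}{21}$)
$- 99 R{\left(-12 \right)} - 64 = \left(-99\right) \left(- \frac{136}{21}\right) - 64 = \frac{4488}{7} - 64 = \frac{4040}{7}$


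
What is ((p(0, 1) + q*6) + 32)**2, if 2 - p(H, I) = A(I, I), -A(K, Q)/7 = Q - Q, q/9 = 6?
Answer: 128164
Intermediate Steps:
q = 54 (q = 9*6 = 54)
A(K, Q) = 0 (A(K, Q) = -7*(Q - Q) = -7*0 = 0)
p(H, I) = 2 (p(H, I) = 2 - 1*0 = 2 + 0 = 2)
((p(0, 1) + q*6) + 32)**2 = ((2 + 54*6) + 32)**2 = ((2 + 324) + 32)**2 = (326 + 32)**2 = 358**2 = 128164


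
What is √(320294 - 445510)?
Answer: 4*I*√7826 ≈ 353.86*I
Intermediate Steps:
√(320294 - 445510) = √(-125216) = 4*I*√7826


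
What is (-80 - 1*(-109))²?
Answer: 841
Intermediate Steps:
(-80 - 1*(-109))² = (-80 + 109)² = 29² = 841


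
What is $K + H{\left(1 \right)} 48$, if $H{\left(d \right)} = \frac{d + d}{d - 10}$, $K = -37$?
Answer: $- \frac{143}{3} \approx -47.667$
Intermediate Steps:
$H{\left(d \right)} = \frac{2 d}{-10 + d}$
$K + H{\left(1 \right)} 48 = -37 + 2 \cdot 1 \frac{1}{-10 + 1} \cdot 48 = -37 + 2 \cdot 1 \frac{1}{-9} \cdot 48 = -37 + 2 \cdot 1 \left(- \frac{1}{9}\right) 48 = -37 - \frac{32}{3} = - \frac{143}{3}$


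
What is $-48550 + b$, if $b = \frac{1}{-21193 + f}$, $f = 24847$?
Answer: $- \frac{177401699}{3654} \approx -48550.0$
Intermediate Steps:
$b = \frac{1}{3654}$ ($b = \frac{1}{-21193 + 24847} = \frac{1}{3654} \approx 0.00027367$)
$-48550 + b = -48550 + \frac{1}{3654} = - \frac{177401699}{3654}$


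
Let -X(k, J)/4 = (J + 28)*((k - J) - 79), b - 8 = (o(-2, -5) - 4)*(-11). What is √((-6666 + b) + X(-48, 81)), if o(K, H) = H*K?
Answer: 2*√20991 ≈ 289.77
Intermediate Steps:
b = -58 (b = 8 + (-5*(-2) - 4)*(-11) = 8 + (10 - 4)*(-11) = 8 + 6*(-11) = 8 - 66 = -58)
X(k, J) = -4*(28 + J)*(-79 + k - J) (X(k, J) = -4*(J + 28)*((k - J) - 79) = -4*(28 + J)*(-79 + k - J))
√((-6666 + b) + X(-48, 81)) = √((-6666 - 58) + (8848 - 112*(-48) + 4*81² + 428*81 - 4*81*(-48))) = √(-6724 + (8848 + 5376 + 4*6561 + 34668 + 15552)) = √(-6724 + (8848 + 5376 + 26244 + 34668 + 15552)) = √(-6724 + 90688) = √83964 = 2*√20991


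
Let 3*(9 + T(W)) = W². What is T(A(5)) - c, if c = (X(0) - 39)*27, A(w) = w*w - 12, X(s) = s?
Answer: 3301/3 ≈ 1100.3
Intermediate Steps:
A(w) = -12 + w² (A(w) = w² - 12 = -12 + w²)
T(W) = -9 + W²/3
c = -1053 (c = (0 - 39)*27 = -39*27 = -1053)
T(A(5)) - c = (-9 + (-12 + 5²)²/3) - 1*(-1053) = (-9 + (-12 + 25)²/3) + 1053 = (-9 + (⅓)*13²) + 1053 = (-9 + (⅓)*169) + 1053 = (-9 + 169/3) + 1053 = 142/3 + 1053 = 3301/3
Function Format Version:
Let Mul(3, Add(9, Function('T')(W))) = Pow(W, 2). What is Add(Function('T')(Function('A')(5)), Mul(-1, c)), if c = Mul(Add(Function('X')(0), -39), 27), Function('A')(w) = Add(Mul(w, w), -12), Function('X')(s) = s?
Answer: Rational(3301, 3) ≈ 1100.3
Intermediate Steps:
Function('A')(w) = Add(-12, Pow(w, 2)) (Function('A')(w) = Add(Pow(w, 2), -12) = Add(-12, Pow(w, 2)))
Function('T')(W) = Add(-9, Mul(Rational(1, 3), Pow(W, 2)))
c = -1053 (c = Mul(Add(0, -39), 27) = Mul(-39, 27) = -1053)
Add(Function('T')(Function('A')(5)), Mul(-1, c)) = Add(Add(-9, Mul(Rational(1, 3), Pow(Add(-12, Pow(5, 2)), 2))), Mul(-1, -1053)) = Add(Add(-9, Mul(Rational(1, 3), Pow(Add(-12, 25), 2))), 1053) = Add(Add(-9, Mul(Rational(1, 3), Pow(13, 2))), 1053) = Add(Add(-9, Mul(Rational(1, 3), 169)), 1053) = Add(Add(-9, Rational(169, 3)), 1053) = Add(Rational(142, 3), 1053) = Rational(3301, 3)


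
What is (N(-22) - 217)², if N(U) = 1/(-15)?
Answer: 10601536/225 ≈ 47118.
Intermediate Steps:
N(U) = -1/15
(N(-22) - 217)² = (-1/15 - 217)² = (-3256/15)² = 10601536/225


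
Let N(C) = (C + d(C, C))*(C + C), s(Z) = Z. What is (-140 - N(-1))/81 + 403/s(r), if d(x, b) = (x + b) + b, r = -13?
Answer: -2659/81 ≈ -32.827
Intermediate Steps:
d(x, b) = x + 2*b (d(x, b) = (b + x) + b = x + 2*b)
N(C) = 8*C² (N(C) = (C + (C + 2*C))*(C + C) = (C + 3*C)*(2*C) = (4*C)*(2*C) = 8*C²)
(-140 - N(-1))/81 + 403/s(r) = (-140 - 8*(-1)²)/81 + 403/(-13) = (-140 - 8)*(1/81) + 403*(-1/13) = (-140 - 1*8)*(1/81) - 31 = (-140 - 8)*(1/81) - 31 = -148*1/81 - 31 = -148/81 - 31 = -2659/81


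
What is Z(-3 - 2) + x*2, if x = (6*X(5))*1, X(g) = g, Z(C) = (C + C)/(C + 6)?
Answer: 50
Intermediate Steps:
Z(C) = 2*C/(6 + C) (Z(C) = (2*C)/(6 + C) = 2*C/(6 + C))
x = 30 (x = (6*5)*1 = 30*1 = 30)
Z(-3 - 2) + x*2 = 2*(-3 - 2)/(6 + (-3 - 2)) + 30*2 = 2*(-5)/(6 - 5) + 60 = 2*(-5)/1 + 60 = 2*(-5)*1 + 60 = -10 + 60 = 50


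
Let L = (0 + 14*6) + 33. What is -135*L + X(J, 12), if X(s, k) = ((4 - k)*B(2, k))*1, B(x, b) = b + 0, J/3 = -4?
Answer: -15891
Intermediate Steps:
J = -12 (J = 3*(-4) = -12)
B(x, b) = b
X(s, k) = k*(4 - k) (X(s, k) = ((4 - k)*k)*1 = (k*(4 - k))*1 = k*(4 - k))
L = 117 (L = (0 + 84) + 33 = 84 + 33 = 117)
-135*L + X(J, 12) = -135*117 + 12*(4 - 1*12) = -15795 + 12*(4 - 12) = -15795 + 12*(-8) = -15795 - 96 = -15891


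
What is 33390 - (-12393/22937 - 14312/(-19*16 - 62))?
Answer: 139991687437/4197471 ≈ 33351.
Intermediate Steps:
33390 - (-12393/22937 - 14312/(-19*16 - 62)) = 33390 - (-12393*1/22937 - 14312/(-304 - 62)) = 33390 - (-12393/22937 - 14312/(-366)) = 33390 - (-12393/22937 - 14312*(-1/366)) = 33390 - (-12393/22937 + 7156/183) = 33390 - 1*161869253/4197471 = 33390 - 161869253/4197471 = 139991687437/4197471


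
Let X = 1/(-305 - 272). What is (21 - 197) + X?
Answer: -101553/577 ≈ -176.00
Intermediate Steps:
X = -1/577 (X = 1/(-577) = -1/577 ≈ -0.0017331)
(21 - 197) + X = (21 - 197) - 1/577 = -176 - 1/577 = -101553/577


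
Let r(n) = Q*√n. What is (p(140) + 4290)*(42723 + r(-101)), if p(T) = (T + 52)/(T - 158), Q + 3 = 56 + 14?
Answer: 182825958 + 860146*I*√101/3 ≈ 1.8283e+8 + 2.8815e+6*I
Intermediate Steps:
Q = 67 (Q = -3 + (56 + 14) = -3 + 70 = 67)
p(T) = (52 + T)/(-158 + T)
r(n) = 67*√n
(p(140) + 4290)*(42723 + r(-101)) = ((52 + 140)/(-158 + 140) + 4290)*(42723 + 67*√(-101)) = (192/(-18) + 4290)*(42723 + 67*(I*√101)) = (-1/18*192 + 4290)*(42723 + 67*I*√101) = (-32/3 + 4290)*(42723 + 67*I*√101) = 12838*(42723 + 67*I*√101)/3 = 182825958 + 860146*I*√101/3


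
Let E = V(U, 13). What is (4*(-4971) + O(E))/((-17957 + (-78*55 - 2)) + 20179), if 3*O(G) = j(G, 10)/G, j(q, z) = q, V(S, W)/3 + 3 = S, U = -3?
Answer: 59651/6210 ≈ 9.6056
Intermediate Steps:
V(S, W) = -9 + 3*S
E = -18 (E = -9 + 3*(-3) = -9 - 9 = -18)
O(G) = ⅓ (O(G) = (G/G)/3 = (⅓)*1 = ⅓)
(4*(-4971) + O(E))/((-17957 + (-78*55 - 2)) + 20179) = (4*(-4971) + ⅓)/((-17957 + (-78*55 - 2)) + 20179) = (-19884 + ⅓)/((-17957 + (-4290 - 2)) + 20179) = -59651/(3*((-17957 - 4292) + 20179)) = -59651/(3*(-22249 + 20179)) = -59651/3/(-2070) = -59651/3*(-1/2070) = 59651/6210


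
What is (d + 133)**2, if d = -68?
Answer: 4225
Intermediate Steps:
(d + 133)**2 = (-68 + 133)**2 = 65**2 = 4225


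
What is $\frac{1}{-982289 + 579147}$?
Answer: $- \frac{1}{403142} \approx -2.4805 \cdot 10^{-6}$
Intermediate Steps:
$\frac{1}{-982289 + 579147} = \frac{1}{-403142} = - \frac{1}{403142}$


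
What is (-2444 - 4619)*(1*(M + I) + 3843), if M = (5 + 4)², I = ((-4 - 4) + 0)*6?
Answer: -27376188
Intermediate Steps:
I = -48 (I = (-8 + 0)*6 = -8*6 = -48)
M = 81 (M = 9² = 81)
(-2444 - 4619)*(1*(M + I) + 3843) = (-2444 - 4619)*(1*(81 - 48) + 3843) = -7063*(1*33 + 3843) = -7063*(33 + 3843) = -7063*3876 = -27376188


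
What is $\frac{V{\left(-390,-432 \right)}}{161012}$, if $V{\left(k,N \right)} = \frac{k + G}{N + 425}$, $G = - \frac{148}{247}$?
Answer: $\frac{48239}{139194874} \approx 0.00034656$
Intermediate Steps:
$G = - \frac{148}{247}$ ($G = \left(-148\right) \frac{1}{247} = - \frac{148}{247} \approx -0.59919$)
$V{\left(k,N \right)} = \frac{- \frac{148}{247} + k}{425 + N}$ ($V{\left(k,N \right)} = \frac{k - \frac{148}{247}}{N + 425} = \frac{- \frac{148}{247} + k}{425 + N}$)
$\frac{V{\left(-390,-432 \right)}}{161012} = \frac{\frac{1}{425 - 432} \left(- \frac{148}{247} - 390\right)}{161012} = \frac{1}{-7} \left(- \frac{96478}{247}\right) \frac{1}{161012} = \left(- \frac{1}{7}\right) \left(- \frac{96478}{247}\right) \frac{1}{161012} = \frac{96478}{1729} \cdot \frac{1}{161012} = \frac{48239}{139194874}$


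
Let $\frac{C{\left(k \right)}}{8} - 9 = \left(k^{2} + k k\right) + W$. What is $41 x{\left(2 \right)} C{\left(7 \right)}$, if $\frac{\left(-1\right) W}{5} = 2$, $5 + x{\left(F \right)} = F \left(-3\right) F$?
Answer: $-540872$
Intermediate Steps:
$x{\left(F \right)} = -5 - 3 F^{2}$ ($x{\left(F \right)} = -5 + F \left(-3\right) F = -5 + - 3 F F = -5 - 3 F^{2}$)
$W = -10$ ($W = \left(-5\right) 2 = -10$)
$C{\left(k \right)} = -8 + 16 k^{2}$ ($C{\left(k \right)} = 72 + 8 \left(\left(k^{2} + k k\right) - 10\right) = 72 + 8 \left(\left(k^{2} + k^{2}\right) - 10\right) = 72 + 8 \left(2 k^{2} - 10\right) = 72 + 8 \left(-10 + 2 k^{2}\right) = 72 + \left(-80 + 16 k^{2}\right) = -8 + 16 k^{2}$)
$41 x{\left(2 \right)} C{\left(7 \right)} = 41 \left(-5 - 3 \cdot 2^{2}\right) \left(-8 + 16 \cdot 7^{2}\right) = 41 \left(-5 - 12\right) \left(-8 + 16 \cdot 49\right) = 41 \left(-5 - 12\right) \left(-8 + 784\right) = 41 \left(-17\right) 776 = \left(-697\right) 776 = -540872$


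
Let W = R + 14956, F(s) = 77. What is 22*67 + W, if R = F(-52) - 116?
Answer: 16391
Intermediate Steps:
R = -39 (R = 77 - 116 = -39)
W = 14917 (W = -39 + 14956 = 14917)
22*67 + W = 22*67 + 14917 = 1474 + 14917 = 16391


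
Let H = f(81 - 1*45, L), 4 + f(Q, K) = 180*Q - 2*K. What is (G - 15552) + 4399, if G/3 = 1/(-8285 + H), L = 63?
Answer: -7193686/645 ≈ -11153.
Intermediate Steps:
f(Q, K) = -4 - 2*K + 180*Q (f(Q, K) = -4 + (180*Q - 2*K) = -4 + (-2*K + 180*Q) = -4 - 2*K + 180*Q)
H = 6350 (H = -4 - 2*63 + 180*(81 - 1*45) = -4 - 126 + 180*(81 - 45) = -4 - 126 + 180*36 = -4 - 126 + 6480 = 6350)
G = -1/645 (G = 3/(-8285 + 6350) = 3/(-1935) = 3*(-1/1935) = -1/645 ≈ -0.0015504)
(G - 15552) + 4399 = (-1/645 - 15552) + 4399 = -10031041/645 + 4399 = -7193686/645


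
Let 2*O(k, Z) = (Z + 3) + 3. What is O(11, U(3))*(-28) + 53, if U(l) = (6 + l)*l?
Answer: -409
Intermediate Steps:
U(l) = l*(6 + l)
O(k, Z) = 3 + Z/2 (O(k, Z) = ((Z + 3) + 3)/2 = ((3 + Z) + 3)/2 = (6 + Z)/2 = 3 + Z/2)
O(11, U(3))*(-28) + 53 = (3 + (3*(6 + 3))/2)*(-28) + 53 = (3 + (3*9)/2)*(-28) + 53 = (3 + (½)*27)*(-28) + 53 = (3 + 27/2)*(-28) + 53 = (33/2)*(-28) + 53 = -462 + 53 = -409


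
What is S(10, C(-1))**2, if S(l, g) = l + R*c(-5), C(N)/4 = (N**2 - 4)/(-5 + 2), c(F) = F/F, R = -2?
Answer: 64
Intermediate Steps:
c(F) = 1
C(N) = 16/3 - 4*N**2/3 (C(N) = 4*((N**2 - 4)/(-5 + 2)) = 4*((-4 + N**2)/(-3)) = 4*((-4 + N**2)*(-1/3)) = 4*(4/3 - N**2/3) = 16/3 - 4*N**2/3)
S(l, g) = -2 + l (S(l, g) = l - 2*1 = l - 2 = -2 + l)
S(10, C(-1))**2 = (-2 + 10)**2 = 8**2 = 64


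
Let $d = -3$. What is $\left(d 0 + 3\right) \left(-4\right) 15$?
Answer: $-180$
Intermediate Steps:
$\left(d 0 + 3\right) \left(-4\right) 15 = \left(\left(-3\right) 0 + 3\right) \left(-4\right) 15 = \left(0 + 3\right) \left(-4\right) 15 = 3 \left(-4\right) 15 = \left(-12\right) 15 = -180$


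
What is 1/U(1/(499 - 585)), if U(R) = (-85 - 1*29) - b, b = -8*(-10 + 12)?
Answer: -1/98 ≈ -0.010204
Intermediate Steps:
b = -16 (b = -8*2 = -16)
U(R) = -98 (U(R) = (-85 - 1*29) - 1*(-16) = (-85 - 29) + 16 = -114 + 16 = -98)
1/U(1/(499 - 585)) = 1/(-98) = -1/98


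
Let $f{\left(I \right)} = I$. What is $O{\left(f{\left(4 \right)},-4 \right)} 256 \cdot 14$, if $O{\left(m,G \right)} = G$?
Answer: $-14336$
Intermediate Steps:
$O{\left(f{\left(4 \right)},-4 \right)} 256 \cdot 14 = - 4 \cdot 256 \cdot 14 = \left(-4\right) 3584 = -14336$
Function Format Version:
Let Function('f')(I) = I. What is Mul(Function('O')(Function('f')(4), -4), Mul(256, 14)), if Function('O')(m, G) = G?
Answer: -14336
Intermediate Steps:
Mul(Function('O')(Function('f')(4), -4), Mul(256, 14)) = Mul(-4, Mul(256, 14)) = Mul(-4, 3584) = -14336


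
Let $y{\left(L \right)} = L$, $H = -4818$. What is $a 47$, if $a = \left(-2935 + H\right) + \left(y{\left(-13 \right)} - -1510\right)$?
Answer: $-294032$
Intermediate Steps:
$a = -6256$ ($a = \left(-2935 - 4818\right) - -1497 = -7753 + \left(-13 + 1510\right) = -7753 + 1497 = -6256$)
$a 47 = \left(-6256\right) 47 = -294032$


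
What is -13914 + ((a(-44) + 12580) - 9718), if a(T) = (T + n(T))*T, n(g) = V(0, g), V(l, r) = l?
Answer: -9116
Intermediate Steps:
n(g) = 0
a(T) = T**2 (a(T) = (T + 0)*T = T*T = T**2)
-13914 + ((a(-44) + 12580) - 9718) = -13914 + (((-44)**2 + 12580) - 9718) = -13914 + ((1936 + 12580) - 9718) = -13914 + (14516 - 9718) = -13914 + 4798 = -9116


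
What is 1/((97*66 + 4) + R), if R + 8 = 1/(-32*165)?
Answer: 5280/33781439 ≈ 0.00015630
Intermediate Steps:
R = -42241/5280 (R = -8 + 1/(-32*165) = -8 + 1/(-5280) = -8 - 1/5280 = -42241/5280 ≈ -8.0002)
1/((97*66 + 4) + R) = 1/((97*66 + 4) - 42241/5280) = 1/((6402 + 4) - 42241/5280) = 1/(6406 - 42241/5280) = 1/(33781439/5280) = 5280/33781439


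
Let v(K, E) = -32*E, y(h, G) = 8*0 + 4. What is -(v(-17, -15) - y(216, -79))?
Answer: -476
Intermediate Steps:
y(h, G) = 4 (y(h, G) = 0 + 4 = 4)
-(v(-17, -15) - y(216, -79)) = -(-32*(-15) - 1*4) = -(480 - 4) = -1*476 = -476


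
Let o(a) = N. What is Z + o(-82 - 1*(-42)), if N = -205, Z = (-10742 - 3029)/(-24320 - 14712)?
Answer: -7987789/39032 ≈ -204.65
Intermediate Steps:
Z = 13771/39032 (Z = -13771/(-39032) = -13771*(-1/39032) = 13771/39032 ≈ 0.35281)
o(a) = -205
Z + o(-82 - 1*(-42)) = 13771/39032 - 205 = -7987789/39032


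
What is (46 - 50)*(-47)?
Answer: 188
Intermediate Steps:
(46 - 50)*(-47) = -4*(-47) = 188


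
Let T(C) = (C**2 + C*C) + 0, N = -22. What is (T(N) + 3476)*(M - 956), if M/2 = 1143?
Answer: 5910520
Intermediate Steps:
T(C) = 2*C**2 (T(C) = (C**2 + C**2) + 0 = 2*C**2 + 0 = 2*C**2)
M = 2286 (M = 2*1143 = 2286)
(T(N) + 3476)*(M - 956) = (2*(-22)**2 + 3476)*(2286 - 956) = (2*484 + 3476)*1330 = (968 + 3476)*1330 = 4444*1330 = 5910520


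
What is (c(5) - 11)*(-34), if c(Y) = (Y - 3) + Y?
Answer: 136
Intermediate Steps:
c(Y) = -3 + 2*Y (c(Y) = (-3 + Y) + Y = -3 + 2*Y)
(c(5) - 11)*(-34) = ((-3 + 2*5) - 11)*(-34) = ((-3 + 10) - 11)*(-34) = (7 - 11)*(-34) = -4*(-34) = 136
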